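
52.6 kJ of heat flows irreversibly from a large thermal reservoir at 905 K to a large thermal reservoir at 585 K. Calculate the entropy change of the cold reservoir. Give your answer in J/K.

ΔS_cold = 89.9 J/K

The cold reservoir gains heat Q, so ΔS_cold = +Q/T_C = 52600/585 = 89.9 J/K.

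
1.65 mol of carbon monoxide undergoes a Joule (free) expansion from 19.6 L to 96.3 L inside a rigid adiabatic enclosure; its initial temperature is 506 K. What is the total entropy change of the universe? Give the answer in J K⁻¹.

For an ideal gas in free expansion Q = 0 and W = 0, so T is unchanged.
Entropy is a state function; using a reversible isothermal path, ΔS_gas = nR ln(V₂/V₁) = 1.65 × 8.314 × ln(96.3/19.6) = 21.8 J/K.
The insulated surroundings exchange no heat, so ΔS_surr = 0 and ΔS_universe = ΔS_gas.

ΔS_universe = 21.8 J/K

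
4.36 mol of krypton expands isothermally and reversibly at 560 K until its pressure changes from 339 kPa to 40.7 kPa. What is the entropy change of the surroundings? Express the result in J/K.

For an isothermal ideal gas ΔS_gas = nR ln(P₁/P₂) = 4.36 × 8.314 × ln(339/40.7) = 76.8 J/K.
The process is reversible, so ΔS_surr = −ΔS_gas = -76.8 J/K and ΔS_universe = 0.

ΔS_surr = -76.8 J/K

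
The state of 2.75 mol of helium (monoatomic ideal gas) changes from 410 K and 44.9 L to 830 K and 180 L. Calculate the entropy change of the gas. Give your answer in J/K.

Entropy is a state function: ΔS = nC_V ln(T₂/T₁) + nR ln(V₂/V₁), with C_V = 3R/2 = 12.47 J mol⁻¹ K⁻¹ for a monoatomic ideal gas.
ΔS = 2.75 × [12.47 × ln(830/410) + 8.314 × ln(180/44.9)] = 55.9 J/K.

ΔS = 55.9 J/K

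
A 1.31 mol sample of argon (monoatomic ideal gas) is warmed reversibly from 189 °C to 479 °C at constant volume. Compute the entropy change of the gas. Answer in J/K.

In kelvin: T₁ = 462.15 K, T₂ = 752.15 K. At constant volume, ΔS = nC_V ln(T₂/T₁) with C_V = 3R/2 = 12.47 J mol⁻¹ K⁻¹.
ΔS = 1.31 × 12.47 × ln(752.15/462.15) = 7.96 J/K.

ΔS = 7.96 J/K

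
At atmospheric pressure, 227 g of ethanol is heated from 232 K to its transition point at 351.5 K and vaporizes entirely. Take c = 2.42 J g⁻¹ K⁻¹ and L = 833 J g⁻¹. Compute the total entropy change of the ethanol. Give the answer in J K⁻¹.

Warming step: ΔS₁ = m c ln(T_tr/T_i) = 227 × 2.42 × ln(351.5/232) = 228.2 J/K.
Phase change: ΔS₂ = +mL/T_tr = 227 × 833 / 351.5 = 538 J/K.
ΔS_total = (228.2) + (538) = 766 J/K.

ΔS = 766 J/K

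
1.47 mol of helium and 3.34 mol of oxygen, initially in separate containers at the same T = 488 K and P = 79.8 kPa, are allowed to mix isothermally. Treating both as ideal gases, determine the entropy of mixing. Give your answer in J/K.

ΔS_mix = 24.6 J/K

Mole fractions: x_A = 1.47/4.81 = 0.306, x_B = 0.694.
ΔS_mix = −R(n_A ln x_A + n_B ln x_B) = −8.314 × (1.47 ln 0.306 + 3.34 ln 0.694) = 24.6 J/K.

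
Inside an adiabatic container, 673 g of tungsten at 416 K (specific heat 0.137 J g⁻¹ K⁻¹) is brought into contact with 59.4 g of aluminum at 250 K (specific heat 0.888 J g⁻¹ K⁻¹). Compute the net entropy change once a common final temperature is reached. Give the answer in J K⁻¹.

Energy balance: T_f = (m₁c₁T₁ + m₂c₂T₂)/(m₁c₁ + m₂c₂) = 355.59 K.
ΔS₁ = m₁c₁ ln(T_f/T₁) = 92.201 × ln(355.59/416) = -14.466 J/K.
ΔS₂ = m₂c₂ ln(T_f/T₂) = 52.7472 × ln(355.59/250) = 18.584 J/K.
ΔS_total = -14.466 + 18.584 = 4.12 J/K.

ΔS_total = 4.12 J/K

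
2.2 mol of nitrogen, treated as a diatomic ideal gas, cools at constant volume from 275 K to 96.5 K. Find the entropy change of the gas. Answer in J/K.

At constant volume, ΔS = nC_V ln(T₂/T₁) with C_V = 5R/2 = 20.79 J mol⁻¹ K⁻¹.
ΔS = 2.2 × 20.79 × ln(96.5/275) = -47.9 J/K.

ΔS = -47.9 J/K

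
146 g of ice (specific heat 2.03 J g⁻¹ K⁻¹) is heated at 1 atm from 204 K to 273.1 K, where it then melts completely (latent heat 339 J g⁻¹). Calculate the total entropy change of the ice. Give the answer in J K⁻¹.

ΔS = 268 J/K

Warming step: ΔS₁ = m c ln(T_tr/T_i) = 146 × 2.03 × ln(273.1/204) = 86.46 J/K.
Phase change: ΔS₂ = +mL/T_tr = 146 × 339 / 273.1 = 181.2 J/K.
ΔS_total = (86.46) + (181.2) = 268 J/K.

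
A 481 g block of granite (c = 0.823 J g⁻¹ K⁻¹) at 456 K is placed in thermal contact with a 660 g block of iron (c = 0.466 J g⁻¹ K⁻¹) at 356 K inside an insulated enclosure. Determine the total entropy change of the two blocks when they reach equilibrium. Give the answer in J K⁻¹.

Energy balance: T_f = (m₁c₁T₁ + m₂c₂T₂)/(m₁c₁ + m₂c₂) = 412.28 K.
ΔS₁ = m₁c₁ ln(T_f/T₁) = 395.863 × ln(412.28/456) = -39.9 J/K.
ΔS₂ = m₂c₂ ln(T_f/T₂) = 307.56 × ln(412.28/356) = 45.14 J/K.
ΔS_total = -39.9 + 45.14 = 5.24 J/K.

ΔS_total = 5.24 J/K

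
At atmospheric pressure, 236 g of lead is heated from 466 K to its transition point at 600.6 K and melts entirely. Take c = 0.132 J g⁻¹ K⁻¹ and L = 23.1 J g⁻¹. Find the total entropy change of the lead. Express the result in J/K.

Warming step: ΔS₁ = m c ln(T_tr/T_i) = 236 × 0.132 × ln(600.6/466) = 7.905 J/K.
Phase change: ΔS₂ = +mL/T_tr = 236 × 23.1 / 600.6 = 9.077 J/K.
ΔS_total = (7.905) + (9.077) = 17 J/K.

ΔS = 17 J/K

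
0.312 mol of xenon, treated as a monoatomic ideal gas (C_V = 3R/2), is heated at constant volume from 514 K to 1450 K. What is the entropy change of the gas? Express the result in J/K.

At constant volume, ΔS = nC_V ln(T₂/T₁) with C_V = 3R/2 = 12.47 J mol⁻¹ K⁻¹.
ΔS = 0.312 × 12.47 × ln(1450/514) = 4.04 J/K.

ΔS = 4.04 J/K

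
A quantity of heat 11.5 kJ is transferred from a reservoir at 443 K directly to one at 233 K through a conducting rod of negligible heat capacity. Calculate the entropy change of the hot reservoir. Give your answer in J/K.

The hot reservoir loses heat Q, so ΔS_hot = −Q/T_H = −11500/443 = -26 J/K.

ΔS_hot = -26 J/K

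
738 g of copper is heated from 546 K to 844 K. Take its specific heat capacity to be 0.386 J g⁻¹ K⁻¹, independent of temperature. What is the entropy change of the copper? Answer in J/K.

ΔS = ∫dQ_rev/T = m c ln(T₂/T₁) = 738 × 0.386 × ln(844/546) = 124 J/K.

ΔS = 124 J/K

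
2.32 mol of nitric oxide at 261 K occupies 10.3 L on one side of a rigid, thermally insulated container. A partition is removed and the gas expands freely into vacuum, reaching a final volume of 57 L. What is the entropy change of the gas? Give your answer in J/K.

For an ideal gas in free expansion Q = 0 and W = 0, so T is unchanged.
Entropy is a state function; using a reversible isothermal path, ΔS_gas = nR ln(V₂/V₁) = 2.32 × 8.314 × ln(57/10.3) = 33 J/K.

ΔS_gas = 33 J/K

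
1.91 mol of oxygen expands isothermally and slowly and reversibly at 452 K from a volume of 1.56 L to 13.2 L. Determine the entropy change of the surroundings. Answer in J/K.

For an isothermal ideal gas ΔS_gas = nR ln(V₂/V₁) = 1.91 × 8.314 × ln(13.2/1.56) = 33.9 J/K.
The process is reversible, so ΔS_surr = −ΔS_gas = -33.9 J/K and ΔS_universe = 0.

ΔS_surr = -33.9 J/K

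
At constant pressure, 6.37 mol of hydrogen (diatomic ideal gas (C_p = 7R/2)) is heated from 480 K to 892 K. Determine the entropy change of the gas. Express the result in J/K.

At constant pressure, ΔS = nC_p ln(T₂/T₁) with C_p = 7R/2 = 29.1 J mol⁻¹ K⁻¹.
ΔS = 6.37 × 29.1 × ln(892/480) = 115 J/K.

ΔS = 115 J/K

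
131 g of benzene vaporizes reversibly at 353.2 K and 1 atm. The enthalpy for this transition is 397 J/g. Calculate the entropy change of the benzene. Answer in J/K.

ΔS = 147 J/K

Heat absorbed by the substance: Q = mL = 131 × 397 = 52007 J.
At constant T, ΔS = Q_rev/T = 52007 / 353.2 = 147 J/K.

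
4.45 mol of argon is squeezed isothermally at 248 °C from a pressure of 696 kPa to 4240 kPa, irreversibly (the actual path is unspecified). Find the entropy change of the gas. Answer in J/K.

Entropy is a state function, so ΔS_gas depends only on the end states.
For an isothermal ideal gas ΔS_gas = nR ln(P₁/P₂) = 4.45 × 8.314 × ln(696/4240) = -66.9 J/K.

ΔS_gas = -66.9 J/K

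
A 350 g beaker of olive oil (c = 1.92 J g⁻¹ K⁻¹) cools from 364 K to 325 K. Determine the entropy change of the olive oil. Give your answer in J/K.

ΔS = -76.2 J/K

ΔS = ∫dQ_rev/T = m c ln(T₂/T₁) = 350 × 1.92 × ln(325/364) = -76.2 J/K.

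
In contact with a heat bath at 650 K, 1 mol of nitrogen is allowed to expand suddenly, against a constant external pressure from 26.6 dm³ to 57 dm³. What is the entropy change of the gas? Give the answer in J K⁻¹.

ΔS_gas = 6.34 J/K

Entropy is a state function, so ΔS_gas depends only on the end states.
For an isothermal ideal gas ΔS_gas = nR ln(V₂/V₁) = 1 × 8.314 × ln(57/26.6) = 6.34 J/K.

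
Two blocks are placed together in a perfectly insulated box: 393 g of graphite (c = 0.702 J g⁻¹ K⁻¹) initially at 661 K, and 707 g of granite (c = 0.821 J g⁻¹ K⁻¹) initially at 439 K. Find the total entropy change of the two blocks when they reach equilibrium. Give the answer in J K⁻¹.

Energy balance: T_f = (m₁c₁T₁ + m₂c₂T₂)/(m₁c₁ + m₂c₂) = 510.52 K.
ΔS₁ = m₁c₁ ln(T_f/T₁) = 275.886 × ln(510.52/661) = -71.27 J/K.
ΔS₂ = m₂c₂ ln(T_f/T₂) = 580.447 × ln(510.52/439) = 87.61 J/K.
ΔS_total = -71.27 + 87.61 = 16.3 J/K.

ΔS_total = 16.3 J/K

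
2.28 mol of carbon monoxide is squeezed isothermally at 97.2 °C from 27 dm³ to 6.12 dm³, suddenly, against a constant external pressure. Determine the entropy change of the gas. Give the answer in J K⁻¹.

ΔS_gas = -28.1 J/K

Entropy is a state function, so ΔS_gas depends only on the end states.
For an isothermal ideal gas ΔS_gas = nR ln(V₂/V₁) = 2.28 × 8.314 × ln(6.12/27) = -28.1 J/K.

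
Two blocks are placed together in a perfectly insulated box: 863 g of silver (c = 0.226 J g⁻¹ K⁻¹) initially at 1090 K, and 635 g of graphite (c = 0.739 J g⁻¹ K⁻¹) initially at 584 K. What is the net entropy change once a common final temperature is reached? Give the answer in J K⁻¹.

Energy balance: T_f = (m₁c₁T₁ + m₂c₂T₂)/(m₁c₁ + m₂c₂) = 732.56 K.
ΔS₁ = m₁c₁ ln(T_f/T₁) = 195.038 × ln(732.56/1090) = -77.51 J/K.
ΔS₂ = m₂c₂ ln(T_f/T₂) = 469.265 × ln(732.56/584) = 106.4 J/K.
ΔS_total = -77.51 + 106.4 = 28.9 J/K.

ΔS_total = 28.9 J/K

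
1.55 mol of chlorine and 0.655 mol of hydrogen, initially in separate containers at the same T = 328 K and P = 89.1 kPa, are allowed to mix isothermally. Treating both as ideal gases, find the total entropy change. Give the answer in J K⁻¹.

ΔS_mix = 11.2 J/K

Mole fractions: x_A = 1.55/2.21 = 0.703, x_B = 0.297.
ΔS_mix = −R(n_A ln x_A + n_B ln x_B) = −8.314 × (1.55 ln 0.703 + 0.655 ln 0.297) = 11.2 J/K.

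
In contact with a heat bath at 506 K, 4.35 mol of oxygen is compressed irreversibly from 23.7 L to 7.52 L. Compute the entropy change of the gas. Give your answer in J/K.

Entropy is a state function, so ΔS_gas depends only on the end states.
For an isothermal ideal gas ΔS_gas = nR ln(V₂/V₁) = 4.35 × 8.314 × ln(7.52/23.7) = -41.5 J/K.

ΔS_gas = -41.5 J/K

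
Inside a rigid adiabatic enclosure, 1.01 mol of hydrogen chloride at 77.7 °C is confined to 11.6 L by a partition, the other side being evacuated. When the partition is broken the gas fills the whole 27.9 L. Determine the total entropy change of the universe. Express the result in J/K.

ΔS_universe = 7.37 J/K

No heat is exchanged and no work is done, so the ideal-gas temperature stays constant.
Entropy is a state function; using a reversible isothermal path, ΔS_gas = nR ln(V₂/V₁) = 1.01 × 8.314 × ln(27.9/11.6) = 7.37 J/K.
The insulated surroundings exchange no heat, so ΔS_surr = 0 and ΔS_universe = ΔS_gas.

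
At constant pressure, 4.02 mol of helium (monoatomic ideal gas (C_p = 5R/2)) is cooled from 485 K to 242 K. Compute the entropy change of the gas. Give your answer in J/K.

At constant pressure, ΔS = nC_p ln(T₂/T₁) with C_p = 5R/2 = 20.79 J mol⁻¹ K⁻¹.
ΔS = 4.02 × 20.79 × ln(242/485) = -58.1 J/K.

ΔS = -58.1 J/K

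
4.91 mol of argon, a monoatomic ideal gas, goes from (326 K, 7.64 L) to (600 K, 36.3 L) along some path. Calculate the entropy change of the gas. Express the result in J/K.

Entropy is a state function: ΔS = nC_V ln(T₂/T₁) + nR ln(V₂/V₁), with C_V = 3R/2 = 12.47 J mol⁻¹ K⁻¹ for a monoatomic ideal gas.
ΔS = 4.91 × [12.47 × ln(600/326) + 8.314 × ln(36.3/7.64)] = 101 J/K.

ΔS = 101 J/K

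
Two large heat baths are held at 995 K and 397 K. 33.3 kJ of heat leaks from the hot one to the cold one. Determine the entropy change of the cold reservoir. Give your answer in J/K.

ΔS_cold = 83.9 J/K

The cold reservoir gains heat Q, so ΔS_cold = +Q/T_C = 33300/397 = 83.9 J/K.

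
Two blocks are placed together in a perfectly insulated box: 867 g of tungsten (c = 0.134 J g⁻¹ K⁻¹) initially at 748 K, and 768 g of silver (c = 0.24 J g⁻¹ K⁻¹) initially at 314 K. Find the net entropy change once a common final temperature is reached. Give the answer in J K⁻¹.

ΔS_total = 27.8 J/K

Energy balance: T_f = (m₁c₁T₁ + m₂c₂T₂)/(m₁c₁ + m₂c₂) = 481.79 K.
ΔS₁ = m₁c₁ ln(T_f/T₁) = 116.178 × ln(481.79/748) = -51.11 J/K.
ΔS₂ = m₂c₂ ln(T_f/T₂) = 184.32 × ln(481.79/314) = 78.91 J/K.
ΔS_total = -51.11 + 78.91 = 27.8 J/K.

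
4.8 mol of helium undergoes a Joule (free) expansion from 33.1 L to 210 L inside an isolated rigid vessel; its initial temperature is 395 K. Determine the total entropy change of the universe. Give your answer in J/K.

ΔS_universe = 73.7 J/K

No heat is exchanged and no work is done, so the ideal-gas temperature stays constant.
Entropy is a state function; using a reversible isothermal path, ΔS_gas = nR ln(V₂/V₁) = 4.8 × 8.314 × ln(210/33.1) = 73.7 J/K.
The insulated surroundings exchange no heat, so ΔS_surr = 0 and ΔS_universe = ΔS_gas.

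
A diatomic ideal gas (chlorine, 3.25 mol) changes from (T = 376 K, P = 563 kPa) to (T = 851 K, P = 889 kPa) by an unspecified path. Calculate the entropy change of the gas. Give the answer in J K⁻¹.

ΔS = nC_p ln(T₂/T₁) − nR ln(P₂/P₁), with C_p = 7R/2 = 29.1 J mol⁻¹ K⁻¹ for a diatomic ideal gas.
ΔS = 3.25 × [29.1 × ln(851/376) − 8.314 × ln(889/563)] = 64.9 J/K.

ΔS = 64.9 J/K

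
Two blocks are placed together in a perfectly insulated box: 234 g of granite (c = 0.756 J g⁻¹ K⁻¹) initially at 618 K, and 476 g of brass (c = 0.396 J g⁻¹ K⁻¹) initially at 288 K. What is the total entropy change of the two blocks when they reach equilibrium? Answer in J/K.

ΔS_total = 26.2 J/K

Energy balance: T_f = (m₁c₁T₁ + m₂c₂T₂)/(m₁c₁ + m₂c₂) = 447.77 K.
ΔS₁ = m₁c₁ ln(T_f/T₁) = 176.904 × ln(447.77/618) = -57 J/K.
ΔS₂ = m₂c₂ ln(T_f/T₂) = 188.496 × ln(447.77/288) = 83.19 J/K.
ΔS_total = -57 + 83.19 = 26.2 J/K.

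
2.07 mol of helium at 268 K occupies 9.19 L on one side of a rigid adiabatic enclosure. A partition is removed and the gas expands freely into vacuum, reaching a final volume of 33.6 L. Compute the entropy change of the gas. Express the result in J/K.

ΔS_gas = 22.3 J/K

For an ideal gas in free expansion Q = 0 and W = 0, so T is unchanged.
Entropy is a state function; using a reversible isothermal path, ΔS_gas = nR ln(V₂/V₁) = 2.07 × 8.314 × ln(33.6/9.19) = 22.3 J/K.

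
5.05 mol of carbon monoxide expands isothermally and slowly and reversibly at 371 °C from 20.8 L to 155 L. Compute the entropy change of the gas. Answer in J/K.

ΔS_gas = 84.3 J/K

For an isothermal ideal gas ΔS_gas = nR ln(V₂/V₁) = 5.05 × 8.314 × ln(155/20.8) = 84.3 J/K.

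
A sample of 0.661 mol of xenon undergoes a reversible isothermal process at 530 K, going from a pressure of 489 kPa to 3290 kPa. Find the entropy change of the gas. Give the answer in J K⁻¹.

For an isothermal ideal gas ΔS_gas = nR ln(P₁/P₂) = 0.661 × 8.314 × ln(489/3290) = -10.5 J/K.

ΔS_gas = -10.5 J/K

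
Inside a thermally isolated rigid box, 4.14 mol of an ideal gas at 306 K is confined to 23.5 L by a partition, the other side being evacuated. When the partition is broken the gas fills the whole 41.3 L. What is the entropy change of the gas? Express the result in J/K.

ΔS_gas = 19.4 J/K

No heat is exchanged and no work is done, so the ideal-gas temperature stays constant.
Entropy is a state function; using a reversible isothermal path, ΔS_gas = nR ln(V₂/V₁) = 4.14 × 8.314 × ln(41.3/23.5) = 19.4 J/K.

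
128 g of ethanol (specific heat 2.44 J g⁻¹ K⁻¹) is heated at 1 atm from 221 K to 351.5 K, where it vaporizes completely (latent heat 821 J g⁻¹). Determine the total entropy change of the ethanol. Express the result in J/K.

ΔS = 444 J/K

Warming step: ΔS₁ = m c ln(T_tr/T_i) = 128 × 2.44 × ln(351.5/221) = 144.9 J/K.
Phase change: ΔS₂ = +mL/T_tr = 128 × 821 / 351.5 = 299 J/K.
ΔS_total = (144.9) + (299) = 444 J/K.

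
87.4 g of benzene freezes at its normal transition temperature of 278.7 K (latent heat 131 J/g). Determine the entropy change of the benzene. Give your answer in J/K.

Heat released by the substance: Q = −mL = −87.4 × 131 = −11449.4 J.
At constant T, ΔS = Q_rev/T = −11449.4 / 278.7 = -41.1 J/K.

ΔS = -41.1 J/K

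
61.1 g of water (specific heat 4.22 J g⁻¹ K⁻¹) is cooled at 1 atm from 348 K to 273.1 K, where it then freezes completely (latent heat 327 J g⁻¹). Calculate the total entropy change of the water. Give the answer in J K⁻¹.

Cooling step: ΔS₁ = m c ln(T_tr/T_i) = 61.1 × 4.22 × ln(273.1/348) = -62.49 J/K.
Phase change: ΔS₂ = −mL/T_tr = −61.1 × 327 / 273.1 = -73.16 J/K.
ΔS_total = (-62.49) + (-73.16) = -136 J/K.

ΔS = -136 J/K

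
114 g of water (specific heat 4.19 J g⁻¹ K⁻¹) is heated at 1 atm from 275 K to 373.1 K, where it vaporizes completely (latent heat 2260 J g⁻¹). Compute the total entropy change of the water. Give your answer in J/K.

ΔS = 836 J/K

Warming step: ΔS₁ = m c ln(T_tr/T_i) = 114 × 4.19 × ln(373.1/275) = 145.7 J/K.
Phase change: ΔS₂ = +mL/T_tr = 114 × 2260 / 373.1 = 690.5 J/K.
ΔS_total = (145.7) + (690.5) = 836 J/K.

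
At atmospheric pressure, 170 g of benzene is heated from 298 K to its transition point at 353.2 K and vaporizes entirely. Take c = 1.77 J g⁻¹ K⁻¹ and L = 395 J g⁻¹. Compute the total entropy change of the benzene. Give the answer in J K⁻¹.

Warming step: ΔS₁ = m c ln(T_tr/T_i) = 170 × 1.77 × ln(353.2/298) = 51.14 J/K.
Phase change: ΔS₂ = +mL/T_tr = 170 × 395 / 353.2 = 190.1 J/K.
ΔS_total = (51.14) + (190.1) = 241 J/K.

ΔS = 241 J/K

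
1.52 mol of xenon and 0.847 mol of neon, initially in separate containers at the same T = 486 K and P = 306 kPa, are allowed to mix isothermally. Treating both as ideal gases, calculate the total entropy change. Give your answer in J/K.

Mole fractions: x_A = 1.52/2.37 = 0.642, x_B = 0.358.
ΔS_mix = −R(n_A ln x_A + n_B ln x_B) = −8.314 × (1.52 ln 0.642 + 0.847 ln 0.358) = 12.8 J/K.

ΔS_mix = 12.8 J/K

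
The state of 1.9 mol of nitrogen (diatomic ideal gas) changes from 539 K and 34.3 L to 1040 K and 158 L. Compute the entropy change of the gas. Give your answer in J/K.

ΔS = 50.1 J/K

Entropy is a state function: ΔS = nC_V ln(T₂/T₁) + nR ln(V₂/V₁), with C_V = 5R/2 = 20.79 J mol⁻¹ K⁻¹ for a diatomic ideal gas.
ΔS = 1.9 × [20.79 × ln(1040/539) + 8.314 × ln(158/34.3)] = 50.1 J/K.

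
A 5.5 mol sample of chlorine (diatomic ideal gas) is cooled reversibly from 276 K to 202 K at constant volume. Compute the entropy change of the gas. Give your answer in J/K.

At constant volume, ΔS = nC_V ln(T₂/T₁) with C_V = 5R/2 = 20.79 J mol⁻¹ K⁻¹.
ΔS = 5.5 × 20.79 × ln(202/276) = -35.7 J/K.

ΔS = -35.7 J/K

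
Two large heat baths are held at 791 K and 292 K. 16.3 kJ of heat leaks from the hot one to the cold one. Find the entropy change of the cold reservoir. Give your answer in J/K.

The cold reservoir gains heat Q, so ΔS_cold = +Q/T_C = 16300/292 = 55.8 J/K.

ΔS_cold = 55.8 J/K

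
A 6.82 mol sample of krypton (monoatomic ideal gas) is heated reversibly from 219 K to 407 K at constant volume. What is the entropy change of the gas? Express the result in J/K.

At constant volume, ΔS = nC_V ln(T₂/T₁) with C_V = 3R/2 = 12.47 J mol⁻¹ K⁻¹.
ΔS = 6.82 × 12.47 × ln(407/219) = 52.7 J/K.

ΔS = 52.7 J/K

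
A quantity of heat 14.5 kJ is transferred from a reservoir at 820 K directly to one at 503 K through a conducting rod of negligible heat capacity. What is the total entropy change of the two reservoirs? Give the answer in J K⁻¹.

ΔS_hot = −Q/T_H = −14500/820 = -17.68 J/K and ΔS_cold = +Q/T_C = 14500/503 = 28.83 J/K.
ΔS_total = -17.68 + 28.83 = 11.1 J/K, positive as the second law requires.

ΔS_total = 11.1 J/K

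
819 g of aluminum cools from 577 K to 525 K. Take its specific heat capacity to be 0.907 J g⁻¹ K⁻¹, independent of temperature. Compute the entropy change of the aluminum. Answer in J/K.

ΔS = ∫dQ_rev/T = m c ln(T₂/T₁) = 819 × 0.907 × ln(525/577) = -70.2 J/K.

ΔS = -70.2 J/K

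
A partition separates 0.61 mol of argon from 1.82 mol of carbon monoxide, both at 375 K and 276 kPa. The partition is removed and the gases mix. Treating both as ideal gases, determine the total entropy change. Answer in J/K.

Mole fractions: x_A = 0.61/2.43 = 0.251, x_B = 0.749.
ΔS_mix = −R(n_A ln x_A + n_B ln x_B) = −8.314 × (0.61 ln 0.251 + 1.82 ln 0.749) = 11.4 J/K.

ΔS_mix = 11.4 J/K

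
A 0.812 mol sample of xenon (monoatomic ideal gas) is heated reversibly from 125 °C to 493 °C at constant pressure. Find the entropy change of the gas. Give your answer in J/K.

In kelvin: T₁ = 398.15 K, T₂ = 766.15 K. At constant pressure, ΔS = nC_p ln(T₂/T₁) with C_p = 5R/2 = 20.79 J mol⁻¹ K⁻¹.
ΔS = 0.812 × 20.79 × ln(766.15/398.15) = 11 J/K.

ΔS = 11 J/K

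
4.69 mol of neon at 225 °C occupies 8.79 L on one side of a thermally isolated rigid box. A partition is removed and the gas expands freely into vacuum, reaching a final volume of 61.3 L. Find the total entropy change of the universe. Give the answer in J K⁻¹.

No heat is exchanged and no work is done, so the ideal-gas temperature stays constant.
Entropy is a state function; using a reversible isothermal path, ΔS_gas = nR ln(V₂/V₁) = 4.69 × 8.314 × ln(61.3/8.79) = 75.7 J/K.
The insulated surroundings exchange no heat, so ΔS_surr = 0 and ΔS_universe = ΔS_gas.

ΔS_universe = 75.7 J/K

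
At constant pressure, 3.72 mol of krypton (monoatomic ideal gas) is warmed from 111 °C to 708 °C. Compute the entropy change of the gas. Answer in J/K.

ΔS = 72.5 J/K

In kelvin: T₁ = 384.15 K, T₂ = 981.15 K. At constant pressure, ΔS = nC_p ln(T₂/T₁) with C_p = 5R/2 = 20.79 J mol⁻¹ K⁻¹.
ΔS = 3.72 × 20.79 × ln(981.15/384.15) = 72.5 J/K.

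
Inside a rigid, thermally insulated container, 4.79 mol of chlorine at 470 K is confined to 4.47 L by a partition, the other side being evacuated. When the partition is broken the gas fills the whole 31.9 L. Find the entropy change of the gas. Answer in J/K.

No heat is exchanged and no work is done, so the ideal-gas temperature stays constant.
Entropy is a state function; using a reversible isothermal path, ΔS_gas = nR ln(V₂/V₁) = 4.79 × 8.314 × ln(31.9/4.47) = 78.3 J/K.

ΔS_gas = 78.3 J/K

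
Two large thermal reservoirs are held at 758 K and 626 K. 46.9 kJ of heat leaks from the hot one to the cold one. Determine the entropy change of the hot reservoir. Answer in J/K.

ΔS_hot = -61.9 J/K

The hot reservoir loses heat Q, so ΔS_hot = −Q/T_H = −46900/758 = -61.9 J/K.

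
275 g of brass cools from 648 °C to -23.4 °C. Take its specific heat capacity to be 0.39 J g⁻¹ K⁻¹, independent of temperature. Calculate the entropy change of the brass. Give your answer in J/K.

ΔS = -140 J/K

In kelvin: T₁ = 921.15 K, T₂ = 249.75 K. ΔS = ∫dQ_rev/T = m c ln(T₂/T₁) = 275 × 0.39 × ln(249.75/921.15) = -140 J/K.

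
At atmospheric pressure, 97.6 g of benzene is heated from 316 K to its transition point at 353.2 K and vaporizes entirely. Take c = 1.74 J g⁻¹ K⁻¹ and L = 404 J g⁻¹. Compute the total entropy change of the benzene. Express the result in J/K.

Warming step: ΔS₁ = m c ln(T_tr/T_i) = 97.6 × 1.74 × ln(353.2/316) = 18.9 J/K.
Phase change: ΔS₂ = +mL/T_tr = 97.6 × 404 / 353.2 = 111.64 J/K.
ΔS_total = (18.9) + (111.64) = 131 J/K.

ΔS = 131 J/K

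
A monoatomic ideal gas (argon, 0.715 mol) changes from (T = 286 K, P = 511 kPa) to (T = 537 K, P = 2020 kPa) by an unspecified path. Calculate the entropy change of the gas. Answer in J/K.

ΔS = nC_p ln(T₂/T₁) − nR ln(P₂/P₁), with C_p = 5R/2 = 20.79 J mol⁻¹ K⁻¹ for a monoatomic ideal gas.
ΔS = 0.715 × [20.79 × ln(537/286) − 8.314 × ln(2020/511)] = 1.19 J/K.

ΔS = 1.19 J/K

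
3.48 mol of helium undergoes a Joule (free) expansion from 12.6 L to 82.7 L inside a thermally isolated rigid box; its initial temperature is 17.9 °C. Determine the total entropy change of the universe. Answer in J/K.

ΔS_universe = 54.4 J/K

For an ideal gas in free expansion Q = 0 and W = 0, so T is unchanged.
Entropy is a state function; using a reversible isothermal path, ΔS_gas = nR ln(V₂/V₁) = 3.48 × 8.314 × ln(82.7/12.6) = 54.4 J/K.
The insulated surroundings exchange no heat, so ΔS_surr = 0 and ΔS_universe = ΔS_gas.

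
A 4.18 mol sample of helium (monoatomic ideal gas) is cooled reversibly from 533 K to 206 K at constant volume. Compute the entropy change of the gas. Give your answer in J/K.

At constant volume, ΔS = nC_V ln(T₂/T₁) with C_V = 3R/2 = 12.47 J mol⁻¹ K⁻¹.
ΔS = 4.18 × 12.47 × ln(206/533) = -49.6 J/K.

ΔS = -49.6 J/K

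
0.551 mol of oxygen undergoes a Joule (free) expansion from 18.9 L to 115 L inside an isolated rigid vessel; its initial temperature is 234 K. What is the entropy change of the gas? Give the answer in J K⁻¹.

No heat is exchanged and no work is done, so the ideal-gas temperature stays constant.
Entropy is a state function; using a reversible isothermal path, ΔS_gas = nR ln(V₂/V₁) = 0.551 × 8.314 × ln(115/18.9) = 8.27 J/K.

ΔS_gas = 8.27 J/K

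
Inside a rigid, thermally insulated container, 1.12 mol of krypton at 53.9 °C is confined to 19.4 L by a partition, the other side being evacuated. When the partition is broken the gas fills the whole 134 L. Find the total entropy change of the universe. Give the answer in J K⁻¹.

No heat is exchanged and no work is done, so the ideal-gas temperature stays constant.
Entropy is a state function; using a reversible isothermal path, ΔS_gas = nR ln(V₂/V₁) = 1.12 × 8.314 × ln(134/19.4) = 18 J/K.
The insulated surroundings exchange no heat, so ΔS_surr = 0 and ΔS_universe = ΔS_gas.

ΔS_universe = 18 J/K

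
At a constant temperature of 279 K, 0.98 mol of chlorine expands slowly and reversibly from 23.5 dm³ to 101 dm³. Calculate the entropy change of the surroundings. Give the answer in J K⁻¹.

For an isothermal ideal gas ΔS_gas = nR ln(V₂/V₁) = 0.98 × 8.314 × ln(101/23.5) = 11.9 J/K.
The process is reversible, so ΔS_surr = −ΔS_gas = -11.9 J/K and ΔS_universe = 0.

ΔS_surr = -11.9 J/K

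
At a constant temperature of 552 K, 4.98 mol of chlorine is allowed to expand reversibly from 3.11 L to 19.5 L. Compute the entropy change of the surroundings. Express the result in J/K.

ΔS_surr = -76 J/K

For an isothermal ideal gas ΔS_gas = nR ln(V₂/V₁) = 4.98 × 8.314 × ln(19.5/3.11) = 76 J/K.
The process is reversible, so ΔS_surr = −ΔS_gas = -76 J/K and ΔS_universe = 0.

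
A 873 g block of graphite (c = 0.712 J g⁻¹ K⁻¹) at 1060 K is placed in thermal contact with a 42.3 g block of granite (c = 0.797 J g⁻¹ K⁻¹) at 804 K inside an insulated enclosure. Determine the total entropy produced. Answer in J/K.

ΔS_total = 1.13 J/K

Energy balance: T_f = (m₁c₁T₁ + m₂c₂T₂)/(m₁c₁ + m₂c₂) = 1046.8 K.
ΔS₁ = m₁c₁ ln(T_f/T₁) = 621.576 × ln(1046.8/1060) = -7.772 J/K.
ΔS₂ = m₂c₂ ln(T_f/T₂) = 33.7131 × ln(1046.8/804) = 8.898 J/K.
ΔS_total = -7.772 + 8.898 = 1.13 J/K.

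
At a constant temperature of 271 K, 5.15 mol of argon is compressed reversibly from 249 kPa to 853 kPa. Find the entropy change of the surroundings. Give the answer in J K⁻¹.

For an isothermal ideal gas ΔS_gas = nR ln(P₁/P₂) = 5.15 × 8.314 × ln(249/853) = -52.7 J/K.
The process is reversible, so ΔS_surr = −ΔS_gas = 52.7 J/K and ΔS_universe = 0.

ΔS_surr = 52.7 J/K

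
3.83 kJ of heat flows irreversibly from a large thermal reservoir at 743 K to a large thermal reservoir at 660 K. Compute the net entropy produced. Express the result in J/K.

ΔS_hot = −Q/T_H = −3830/743 = -5.155 J/K and ΔS_cold = +Q/T_C = 3830/660 = 5.803 J/K.
ΔS_total = -5.155 + 5.803 = 0.648 J/K, positive as the second law requires.

ΔS_total = 0.648 J/K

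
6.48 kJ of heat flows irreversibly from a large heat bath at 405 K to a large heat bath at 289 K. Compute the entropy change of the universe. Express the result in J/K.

ΔS_total = 6.42 J/K

ΔS_hot = −Q/T_H = −6480/405 = -16 J/K and ΔS_cold = +Q/T_C = 6480/289 = 22.42 J/K.
ΔS_total = -16 + 22.42 = 6.42 J/K, positive as the second law requires.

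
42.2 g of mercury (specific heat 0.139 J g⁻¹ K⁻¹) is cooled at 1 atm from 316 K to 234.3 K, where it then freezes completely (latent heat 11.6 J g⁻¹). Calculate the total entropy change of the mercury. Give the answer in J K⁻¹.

Cooling step: ΔS₁ = m c ln(T_tr/T_i) = 42.2 × 0.139 × ln(234.3/316) = -1.755 J/K.
Phase change: ΔS₂ = −mL/T_tr = −42.2 × 11.6 / 234.3 = -2.089 J/K.
ΔS_total = (-1.755) + (-2.089) = -3.84 J/K.

ΔS = -3.84 J/K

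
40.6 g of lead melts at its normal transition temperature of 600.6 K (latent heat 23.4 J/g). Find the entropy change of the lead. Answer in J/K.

Heat absorbed by the substance: Q = mL = 40.6 × 23.4 = 950.04 J.
At constant T, ΔS = Q_rev/T = 950.04 / 600.6 = 1.58 J/K.

ΔS = 1.58 J/K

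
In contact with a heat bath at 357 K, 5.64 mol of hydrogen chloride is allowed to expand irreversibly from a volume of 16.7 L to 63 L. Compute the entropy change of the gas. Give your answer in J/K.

Entropy is a state function, so ΔS_gas depends only on the end states.
For an isothermal ideal gas ΔS_gas = nR ln(V₂/V₁) = 5.64 × 8.314 × ln(63/16.7) = 62.3 J/K.

ΔS_gas = 62.3 J/K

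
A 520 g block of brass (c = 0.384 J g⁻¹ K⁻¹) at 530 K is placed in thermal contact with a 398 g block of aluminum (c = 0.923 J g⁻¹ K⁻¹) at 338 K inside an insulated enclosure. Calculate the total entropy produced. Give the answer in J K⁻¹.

ΔS_total = 13.6 J/K

Energy balance: T_f = (m₁c₁T₁ + m₂c₂T₂)/(m₁c₁ + m₂c₂) = 405.61 K.
ΔS₁ = m₁c₁ ln(T_f/T₁) = 199.68 × ln(405.61/530) = -53.41 J/K.
ΔS₂ = m₂c₂ ln(T_f/T₂) = 367.354 × ln(405.61/338) = 66.99 J/K.
ΔS_total = -53.41 + 66.99 = 13.6 J/K.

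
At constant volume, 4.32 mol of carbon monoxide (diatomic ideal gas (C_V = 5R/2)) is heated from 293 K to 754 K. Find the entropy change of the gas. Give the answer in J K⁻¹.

At constant volume, ΔS = nC_V ln(T₂/T₁) with C_V = 5R/2 = 20.79 J mol⁻¹ K⁻¹.
ΔS = 4.32 × 20.79 × ln(754/293) = 84.9 J/K.

ΔS = 84.9 J/K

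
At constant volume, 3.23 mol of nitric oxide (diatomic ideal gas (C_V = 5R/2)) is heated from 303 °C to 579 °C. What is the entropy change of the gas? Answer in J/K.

In kelvin: T₁ = 576.15 K, T₂ = 852.15 K. At constant volume, ΔS = nC_V ln(T₂/T₁) with C_V = 5R/2 = 20.79 J mol⁻¹ K⁻¹.
ΔS = 3.23 × 20.79 × ln(852.15/576.15) = 26.3 J/K.

ΔS = 26.3 J/K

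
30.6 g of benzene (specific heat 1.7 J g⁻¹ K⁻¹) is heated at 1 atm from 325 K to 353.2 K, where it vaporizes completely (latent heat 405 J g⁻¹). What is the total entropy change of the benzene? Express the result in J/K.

ΔS = 39.4 J/K

Warming step: ΔS₁ = m c ln(T_tr/T_i) = 30.6 × 1.7 × ln(353.2/325) = 4.329 J/K.
Phase change: ΔS₂ = +mL/T_tr = 30.6 × 405 / 353.2 = 35.09 J/K.
ΔS_total = (4.329) + (35.09) = 39.4 J/K.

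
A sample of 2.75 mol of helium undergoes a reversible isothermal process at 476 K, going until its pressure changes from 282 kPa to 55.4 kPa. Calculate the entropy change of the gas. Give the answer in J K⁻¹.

ΔS_gas = 37.2 J/K

For an isothermal ideal gas ΔS_gas = nR ln(P₁/P₂) = 2.75 × 8.314 × ln(282/55.4) = 37.2 J/K.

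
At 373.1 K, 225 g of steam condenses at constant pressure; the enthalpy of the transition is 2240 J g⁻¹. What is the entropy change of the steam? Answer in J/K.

Heat released by the substance: Q = −mL = −225 × 2240 = −504000 J.
At constant T, ΔS = Q_rev/T = −504000 / 373.1 = -1350 J/K.

ΔS = -1350 J/K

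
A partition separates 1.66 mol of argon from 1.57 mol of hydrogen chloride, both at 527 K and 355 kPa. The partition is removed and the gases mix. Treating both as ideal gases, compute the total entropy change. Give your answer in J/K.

ΔS_mix = 18.6 J/K

Mole fractions: x_A = 1.66/3.23 = 0.514, x_B = 0.486.
ΔS_mix = −R(n_A ln x_A + n_B ln x_B) = −8.314 × (1.66 ln 0.514 + 1.57 ln 0.486) = 18.6 J/K.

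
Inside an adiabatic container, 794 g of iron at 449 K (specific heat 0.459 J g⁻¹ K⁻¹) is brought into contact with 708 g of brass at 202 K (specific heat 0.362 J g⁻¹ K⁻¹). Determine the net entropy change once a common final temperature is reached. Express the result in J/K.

Energy balance: T_f = (m₁c₁T₁ + m₂c₂T₂)/(m₁c₁ + m₂c₂) = 347.02 K.
ΔS₁ = m₁c₁ ln(T_f/T₁) = 364.446 × ln(347.02/449) = -93.9 J/K.
ΔS₂ = m₂c₂ ln(T_f/T₂) = 256.296 × ln(347.02/202) = 138.7 J/K.
ΔS_total = -93.9 + 138.7 = 44.8 J/K.

ΔS_total = 44.8 J/K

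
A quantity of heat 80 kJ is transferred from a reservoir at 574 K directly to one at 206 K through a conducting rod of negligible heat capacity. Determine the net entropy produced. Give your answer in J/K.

ΔS_hot = −Q/T_H = −80000/574 = -139.4 J/K and ΔS_cold = +Q/T_C = 80000/206 = 388.3 J/K.
ΔS_total = -139.4 + 388.3 = 249 J/K, positive as the second law requires.

ΔS_total = 249 J/K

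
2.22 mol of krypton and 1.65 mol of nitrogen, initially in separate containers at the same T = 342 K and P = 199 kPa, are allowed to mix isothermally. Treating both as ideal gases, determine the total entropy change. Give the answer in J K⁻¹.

Mole fractions: x_A = 2.22/3.87 = 0.574, x_B = 0.426.
ΔS_mix = −R(n_A ln x_A + n_B ln x_B) = −8.314 × (2.22 ln 0.574 + 1.65 ln 0.426) = 22 J/K.

ΔS_mix = 22 J/K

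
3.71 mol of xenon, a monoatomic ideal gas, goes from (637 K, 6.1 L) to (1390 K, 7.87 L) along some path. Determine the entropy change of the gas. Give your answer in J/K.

Entropy is a state function: ΔS = nC_V ln(T₂/T₁) + nR ln(V₂/V₁), with C_V = 3R/2 = 12.47 J mol⁻¹ K⁻¹ for a monoatomic ideal gas.
ΔS = 3.71 × [12.47 × ln(1390/637) + 8.314 × ln(7.87/6.1)] = 44 J/K.

ΔS = 44 J/K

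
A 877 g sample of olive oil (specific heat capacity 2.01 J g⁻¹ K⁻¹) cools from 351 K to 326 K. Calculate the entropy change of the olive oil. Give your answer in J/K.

ΔS = ∫dQ_rev/T = m c ln(T₂/T₁) = 877 × 2.01 × ln(326/351) = -130 J/K.

ΔS = -130 J/K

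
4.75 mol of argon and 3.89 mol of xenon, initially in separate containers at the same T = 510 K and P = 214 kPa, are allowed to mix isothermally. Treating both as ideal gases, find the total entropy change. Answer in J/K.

Mole fractions: x_A = 4.75/8.64 = 0.55, x_B = 0.45.
ΔS_mix = −R(n_A ln x_A + n_B ln x_B) = −8.314 × (4.75 ln 0.55 + 3.89 ln 0.45) = 49.4 J/K.

ΔS_mix = 49.4 J/K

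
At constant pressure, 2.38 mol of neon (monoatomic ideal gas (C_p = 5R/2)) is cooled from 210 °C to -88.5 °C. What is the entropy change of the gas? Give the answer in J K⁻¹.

In kelvin: T₁ = 483.15 K, T₂ = 184.65 K. At constant pressure, ΔS = nC_p ln(T₂/T₁) with C_p = 5R/2 = 20.79 J mol⁻¹ K⁻¹.
ΔS = 2.38 × 20.79 × ln(184.65/483.15) = -47.6 J/K.

ΔS = -47.6 J/K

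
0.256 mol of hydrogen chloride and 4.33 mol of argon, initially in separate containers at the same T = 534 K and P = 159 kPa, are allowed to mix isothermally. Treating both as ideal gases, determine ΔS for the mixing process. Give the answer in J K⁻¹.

ΔS_mix = 8.21 J/K

Mole fractions: x_A = 0.256/4.59 = 0.0558, x_B = 0.944.
ΔS_mix = −R(n_A ln x_A + n_B ln x_B) = −8.314 × (0.256 ln 0.0558 + 4.33 ln 0.944) = 8.21 J/K.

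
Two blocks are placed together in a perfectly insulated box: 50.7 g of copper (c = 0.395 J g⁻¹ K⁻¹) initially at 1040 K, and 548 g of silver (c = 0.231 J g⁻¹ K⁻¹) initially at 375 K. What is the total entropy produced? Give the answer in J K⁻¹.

ΔS_total = 11.4 J/K

Energy balance: T_f = (m₁c₁T₁ + m₂c₂T₂)/(m₁c₁ + m₂c₂) = 465.83 K.
ΔS₁ = m₁c₁ ln(T_f/T₁) = 20.0265 × ln(465.83/1040) = -16.08 J/K.
ΔS₂ = m₂c₂ ln(T_f/T₂) = 126.588 × ln(465.83/375) = 27.46 J/K.
ΔS_total = -16.08 + 27.46 = 11.4 J/K.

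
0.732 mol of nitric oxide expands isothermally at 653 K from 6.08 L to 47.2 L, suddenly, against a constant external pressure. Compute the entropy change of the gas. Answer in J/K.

ΔS_gas = 12.5 J/K

Entropy is a state function, so ΔS_gas depends only on the end states.
For an isothermal ideal gas ΔS_gas = nR ln(V₂/V₁) = 0.732 × 8.314 × ln(47.2/6.08) = 12.5 J/K.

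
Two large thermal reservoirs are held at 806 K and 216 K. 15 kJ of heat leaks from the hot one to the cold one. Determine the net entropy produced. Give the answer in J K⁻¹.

ΔS_total = 50.8 J/K

ΔS_hot = −Q/T_H = −15000/806 = -18.61 J/K and ΔS_cold = +Q/T_C = 15000/216 = 69.44 J/K.
ΔS_total = -18.61 + 69.44 = 50.8 J/K, positive as the second law requires.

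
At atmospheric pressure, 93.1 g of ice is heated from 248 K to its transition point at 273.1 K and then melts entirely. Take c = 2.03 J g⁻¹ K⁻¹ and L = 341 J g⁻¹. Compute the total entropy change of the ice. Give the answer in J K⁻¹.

ΔS = 134 J/K

Warming step: ΔS₁ = m c ln(T_tr/T_i) = 93.1 × 2.03 × ln(273.1/248) = 18.22 J/K.
Phase change: ΔS₂ = +mL/T_tr = 93.1 × 341 / 273.1 = 116.2 J/K.
ΔS_total = (18.22) + (116.2) = 134 J/K.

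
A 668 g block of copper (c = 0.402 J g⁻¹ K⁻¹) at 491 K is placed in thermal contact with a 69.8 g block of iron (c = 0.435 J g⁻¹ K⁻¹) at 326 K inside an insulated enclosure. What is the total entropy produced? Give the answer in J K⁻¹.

ΔS_total = 2.05 J/K

Energy balance: T_f = (m₁c₁T₁ + m₂c₂T₂)/(m₁c₁ + m₂c₂) = 474.24 K.
ΔS₁ = m₁c₁ ln(T_f/T₁) = 268.536 × ln(474.24/491) = -9.327 J/K.
ΔS₂ = m₂c₂ ln(T_f/T₂) = 30.363 × ln(474.24/326) = 11.38 J/K.
ΔS_total = -9.327 + 11.38 = 2.05 J/K.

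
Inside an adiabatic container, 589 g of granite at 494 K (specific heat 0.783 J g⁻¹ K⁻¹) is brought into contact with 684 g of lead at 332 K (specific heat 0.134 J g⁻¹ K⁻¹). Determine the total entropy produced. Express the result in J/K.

Energy balance: T_f = (m₁c₁T₁ + m₂c₂T₂)/(m₁c₁ + m₂c₂) = 467.14 K.
ΔS₁ = m₁c₁ ln(T_f/T₁) = 461.187 × ln(467.14/494) = -25.78 J/K.
ΔS₂ = m₂c₂ ln(T_f/T₂) = 91.656 × ln(467.14/332) = 31.3 J/K.
ΔS_total = -25.78 + 31.3 = 5.52 J/K.

ΔS_total = 5.52 J/K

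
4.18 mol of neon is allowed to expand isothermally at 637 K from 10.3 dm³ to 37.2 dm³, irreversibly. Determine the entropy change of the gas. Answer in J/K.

Entropy is a state function, so ΔS_gas depends only on the end states.
For an isothermal ideal gas ΔS_gas = nR ln(V₂/V₁) = 4.18 × 8.314 × ln(37.2/10.3) = 44.6 J/K.

ΔS_gas = 44.6 J/K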